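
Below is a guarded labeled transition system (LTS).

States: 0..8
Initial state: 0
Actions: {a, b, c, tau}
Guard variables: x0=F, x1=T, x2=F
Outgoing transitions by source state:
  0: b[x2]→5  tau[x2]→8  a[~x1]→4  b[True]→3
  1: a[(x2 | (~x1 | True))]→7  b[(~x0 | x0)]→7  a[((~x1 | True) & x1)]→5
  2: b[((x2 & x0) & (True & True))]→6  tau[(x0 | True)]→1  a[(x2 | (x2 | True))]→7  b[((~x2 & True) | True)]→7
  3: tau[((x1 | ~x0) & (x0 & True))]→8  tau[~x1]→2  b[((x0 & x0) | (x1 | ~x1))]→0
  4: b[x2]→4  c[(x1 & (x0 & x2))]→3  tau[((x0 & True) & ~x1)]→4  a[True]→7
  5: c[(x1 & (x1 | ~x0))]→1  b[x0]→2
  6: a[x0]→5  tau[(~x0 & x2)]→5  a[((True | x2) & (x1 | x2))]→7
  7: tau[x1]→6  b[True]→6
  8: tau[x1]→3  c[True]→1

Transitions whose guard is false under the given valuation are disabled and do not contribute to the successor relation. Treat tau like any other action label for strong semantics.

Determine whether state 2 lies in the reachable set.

Answer: UNREACHABLE

Working:
Guard filter leaves 15 enabled edge(s).
Layer 0: {0}
Layer 1: {3}  now seen {0,3}
R = {0,3}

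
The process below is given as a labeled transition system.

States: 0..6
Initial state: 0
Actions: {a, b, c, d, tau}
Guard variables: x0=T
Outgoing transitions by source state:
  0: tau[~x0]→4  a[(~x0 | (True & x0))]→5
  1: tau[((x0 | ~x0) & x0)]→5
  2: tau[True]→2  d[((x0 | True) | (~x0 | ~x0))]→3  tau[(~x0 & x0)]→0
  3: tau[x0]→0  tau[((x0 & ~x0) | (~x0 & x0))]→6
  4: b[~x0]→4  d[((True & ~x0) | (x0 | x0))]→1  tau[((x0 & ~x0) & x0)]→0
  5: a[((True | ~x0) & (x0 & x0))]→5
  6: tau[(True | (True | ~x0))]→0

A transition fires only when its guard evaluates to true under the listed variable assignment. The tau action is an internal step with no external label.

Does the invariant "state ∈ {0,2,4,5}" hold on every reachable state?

Answer: INVARIANT HOLDS

Working:
Allowed set {0,2,4,5}
R = {0,5}
  0: ✓
  5: ✓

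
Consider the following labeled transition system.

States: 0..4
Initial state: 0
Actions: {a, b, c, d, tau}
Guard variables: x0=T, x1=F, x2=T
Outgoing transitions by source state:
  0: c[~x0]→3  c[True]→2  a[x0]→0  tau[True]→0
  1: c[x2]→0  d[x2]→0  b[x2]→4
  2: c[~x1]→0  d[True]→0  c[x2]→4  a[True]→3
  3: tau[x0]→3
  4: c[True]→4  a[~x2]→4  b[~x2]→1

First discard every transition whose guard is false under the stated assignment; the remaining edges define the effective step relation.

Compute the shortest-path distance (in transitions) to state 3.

BFS to 3:
  L0 = {0}
  L1 = {2}
  L2 = {3,4}
first hit 3 at d=2 via c·a

Answer: 2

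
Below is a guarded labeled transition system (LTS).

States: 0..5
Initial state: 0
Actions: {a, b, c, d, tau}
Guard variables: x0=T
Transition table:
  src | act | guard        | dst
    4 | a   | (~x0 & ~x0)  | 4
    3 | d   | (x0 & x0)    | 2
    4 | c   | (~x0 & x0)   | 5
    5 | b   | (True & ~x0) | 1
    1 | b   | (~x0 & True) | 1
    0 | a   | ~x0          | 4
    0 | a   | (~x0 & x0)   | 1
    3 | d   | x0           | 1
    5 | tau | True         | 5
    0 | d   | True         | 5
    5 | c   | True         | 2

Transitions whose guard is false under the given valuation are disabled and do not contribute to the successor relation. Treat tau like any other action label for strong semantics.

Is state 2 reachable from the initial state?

After dropping false guards: 5 live edges.
L0 = {0}
L1 = {5}  cumulative {0,5}
L2 = {2}  cumulative {0,2,5}
R = {0,2,5}
witness 2: d·c

Answer: REACHABLE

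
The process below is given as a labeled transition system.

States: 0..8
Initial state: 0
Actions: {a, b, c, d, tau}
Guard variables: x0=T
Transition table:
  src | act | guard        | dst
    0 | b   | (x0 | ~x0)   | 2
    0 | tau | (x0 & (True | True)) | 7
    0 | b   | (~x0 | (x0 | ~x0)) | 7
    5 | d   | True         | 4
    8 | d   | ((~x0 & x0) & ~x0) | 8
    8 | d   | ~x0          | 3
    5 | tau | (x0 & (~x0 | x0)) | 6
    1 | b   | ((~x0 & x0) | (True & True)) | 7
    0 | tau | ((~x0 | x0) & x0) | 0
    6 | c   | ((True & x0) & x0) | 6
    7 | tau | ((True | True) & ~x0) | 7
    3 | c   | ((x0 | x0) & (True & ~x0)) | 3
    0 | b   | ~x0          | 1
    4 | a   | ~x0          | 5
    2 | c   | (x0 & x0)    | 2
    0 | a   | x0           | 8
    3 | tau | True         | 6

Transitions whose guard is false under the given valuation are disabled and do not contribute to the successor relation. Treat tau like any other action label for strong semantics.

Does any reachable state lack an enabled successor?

Reachable = {0,2,7,8}
  0: a→8  b→2  b→7  tau→0  tau→7  [5 exit(s)]
  2: c→2  [1 exit(s)]
  7: ∅  [STUCK]
  8: ∅  [STUCK]
trace reaching 7: b

Answer: DEADLOCK at state 7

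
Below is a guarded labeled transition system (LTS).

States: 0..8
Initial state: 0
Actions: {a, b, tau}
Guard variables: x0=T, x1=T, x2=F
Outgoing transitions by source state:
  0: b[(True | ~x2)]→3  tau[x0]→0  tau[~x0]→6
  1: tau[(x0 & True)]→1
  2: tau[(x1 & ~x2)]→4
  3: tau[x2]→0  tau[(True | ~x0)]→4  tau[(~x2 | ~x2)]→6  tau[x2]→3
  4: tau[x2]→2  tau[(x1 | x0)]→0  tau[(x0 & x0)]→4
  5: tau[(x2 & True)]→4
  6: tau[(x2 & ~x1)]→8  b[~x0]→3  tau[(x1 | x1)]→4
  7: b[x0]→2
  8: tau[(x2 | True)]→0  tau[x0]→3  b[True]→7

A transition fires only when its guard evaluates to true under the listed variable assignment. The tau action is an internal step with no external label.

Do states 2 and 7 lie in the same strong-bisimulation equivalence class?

Bisimulation quotient by refinement:
  round 0: {{0,1,2,3,4,5,6,7,8}}
  round 1: {{0,8},{1,2,3,4,6},{5},{7}}
  round 2: {{0},{1,2,3,6},{4},{5},{7},{8}}
  round 3: {{0},{1},{2,6},{3},{4},{5},{7},{8}}
stable after 4 split(s): 8 block(s)
[2]={2,6}  [7]={7}

Answer: NOT BISIMILAR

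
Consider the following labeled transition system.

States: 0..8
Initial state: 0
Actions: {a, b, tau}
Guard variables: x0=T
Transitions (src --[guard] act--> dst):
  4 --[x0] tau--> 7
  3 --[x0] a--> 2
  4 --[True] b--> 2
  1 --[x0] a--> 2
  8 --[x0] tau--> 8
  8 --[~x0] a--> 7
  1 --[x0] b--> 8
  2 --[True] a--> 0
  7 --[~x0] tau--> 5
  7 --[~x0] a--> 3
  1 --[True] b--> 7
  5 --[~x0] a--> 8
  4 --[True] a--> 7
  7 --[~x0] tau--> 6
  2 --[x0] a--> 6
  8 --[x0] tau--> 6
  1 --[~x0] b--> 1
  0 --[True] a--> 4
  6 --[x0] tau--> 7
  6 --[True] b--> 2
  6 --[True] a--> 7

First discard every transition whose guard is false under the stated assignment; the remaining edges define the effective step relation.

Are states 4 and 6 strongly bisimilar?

Compute ~ classes (split until stable):
  round 0: {{0,1,2,3,4,5,6,7,8}}
  round 1: {{0,2,3},{1},{4,6},{5,7},{8}}
  round 2: {{0},{1},{2},{3},{4,6},{5,7},{8}}
Fixed point at round 3; 7 class(es).
[4]={4,6}  [6]={4,6}

Answer: BISIMILAR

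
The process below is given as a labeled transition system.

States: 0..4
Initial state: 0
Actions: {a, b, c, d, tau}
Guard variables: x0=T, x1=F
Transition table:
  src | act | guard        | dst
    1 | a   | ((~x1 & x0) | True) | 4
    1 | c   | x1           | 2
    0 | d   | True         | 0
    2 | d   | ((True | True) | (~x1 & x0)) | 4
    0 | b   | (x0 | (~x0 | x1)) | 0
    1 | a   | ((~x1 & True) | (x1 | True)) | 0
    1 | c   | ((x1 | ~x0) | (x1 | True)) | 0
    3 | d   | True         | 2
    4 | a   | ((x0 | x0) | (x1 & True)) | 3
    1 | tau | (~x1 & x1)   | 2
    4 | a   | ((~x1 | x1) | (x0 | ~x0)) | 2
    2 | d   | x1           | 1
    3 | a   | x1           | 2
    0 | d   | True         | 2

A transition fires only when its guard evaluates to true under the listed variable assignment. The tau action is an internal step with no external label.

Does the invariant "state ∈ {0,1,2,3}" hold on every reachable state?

Safe = {0,1,2,3}
Reach set: {0,2,3,4}
  0: ok
  2: ok
  3: ok
  4: VIOLATES
witness against invariant: d·d → 4

Answer: INVARIANT VIOLATED at state 4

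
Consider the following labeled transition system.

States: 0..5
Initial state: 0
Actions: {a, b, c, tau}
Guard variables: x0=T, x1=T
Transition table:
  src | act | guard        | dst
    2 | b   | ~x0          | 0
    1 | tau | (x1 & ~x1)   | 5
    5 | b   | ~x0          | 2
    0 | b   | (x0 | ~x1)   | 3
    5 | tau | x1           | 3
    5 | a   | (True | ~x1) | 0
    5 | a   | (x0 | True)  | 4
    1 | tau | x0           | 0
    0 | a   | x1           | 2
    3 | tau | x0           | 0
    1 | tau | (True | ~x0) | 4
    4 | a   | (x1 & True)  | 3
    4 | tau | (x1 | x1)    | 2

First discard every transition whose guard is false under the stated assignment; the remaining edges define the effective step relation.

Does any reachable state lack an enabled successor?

Answer: DEADLOCK at state 2

Analysis:
R = {0,2,3}
  0: a→2  b→3  [deg 2]
  2: ∅  [no exit]
  3: tau→0  [deg 1]
Path to 2: a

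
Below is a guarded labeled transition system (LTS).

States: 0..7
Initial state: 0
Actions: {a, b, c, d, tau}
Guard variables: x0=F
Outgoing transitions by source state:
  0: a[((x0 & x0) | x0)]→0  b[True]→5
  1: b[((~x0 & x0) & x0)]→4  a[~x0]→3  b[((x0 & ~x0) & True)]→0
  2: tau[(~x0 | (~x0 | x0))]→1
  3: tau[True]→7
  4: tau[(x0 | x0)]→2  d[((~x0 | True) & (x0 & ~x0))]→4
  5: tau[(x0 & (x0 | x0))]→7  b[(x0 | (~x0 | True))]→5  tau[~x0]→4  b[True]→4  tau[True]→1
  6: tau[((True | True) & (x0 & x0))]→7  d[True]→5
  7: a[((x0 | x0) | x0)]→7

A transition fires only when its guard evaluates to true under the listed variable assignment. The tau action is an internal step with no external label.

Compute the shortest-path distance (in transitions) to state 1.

Answer: 2

Working:
Layered search for 1:
  L0 = {0}
  L1 = {5}
  L2 = {1,4}
depth(1)=2, e.g. b·tau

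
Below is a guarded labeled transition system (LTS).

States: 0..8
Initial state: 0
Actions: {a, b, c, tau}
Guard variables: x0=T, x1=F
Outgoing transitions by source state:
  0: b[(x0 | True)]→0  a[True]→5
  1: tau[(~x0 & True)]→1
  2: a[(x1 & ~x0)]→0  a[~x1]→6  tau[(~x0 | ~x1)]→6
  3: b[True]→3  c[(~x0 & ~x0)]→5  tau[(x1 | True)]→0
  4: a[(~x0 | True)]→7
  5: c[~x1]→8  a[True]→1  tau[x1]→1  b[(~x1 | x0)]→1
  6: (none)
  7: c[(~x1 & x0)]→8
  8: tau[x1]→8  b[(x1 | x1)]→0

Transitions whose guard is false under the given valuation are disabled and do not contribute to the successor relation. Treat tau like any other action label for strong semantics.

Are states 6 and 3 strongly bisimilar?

Bisimulation quotient by refinement:
  round 0: {{0,1,2,3,4,5,6,7,8}}
  round 1: {{0},{1,6,8},{2},{3},{4},{5},{7}}
7 equivalence class(es) (converged in 2)
class of 6: {1,6,8}; class of 3: {3}

Answer: NOT BISIMILAR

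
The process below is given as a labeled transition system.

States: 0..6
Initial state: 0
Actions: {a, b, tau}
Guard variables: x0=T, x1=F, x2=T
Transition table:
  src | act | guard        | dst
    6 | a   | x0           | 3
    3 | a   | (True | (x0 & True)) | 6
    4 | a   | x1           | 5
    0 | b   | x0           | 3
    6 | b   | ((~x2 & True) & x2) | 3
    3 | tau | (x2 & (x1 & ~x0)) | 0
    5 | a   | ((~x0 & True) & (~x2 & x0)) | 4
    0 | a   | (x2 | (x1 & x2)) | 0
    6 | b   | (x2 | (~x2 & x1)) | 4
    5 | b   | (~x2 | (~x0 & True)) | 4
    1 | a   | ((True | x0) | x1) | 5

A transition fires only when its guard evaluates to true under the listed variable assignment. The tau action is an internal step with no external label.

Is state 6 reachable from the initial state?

6 transition(s) survive guard evaluation.
L0 = {0}
L1 = {3}  now seen {0,3}
L2 = {6}  now seen {0,3,6}
L3 = {4}  now seen {0,3,4,6}
Reachable = {0,3,4,6}
Path to 6: b·a

Answer: REACHABLE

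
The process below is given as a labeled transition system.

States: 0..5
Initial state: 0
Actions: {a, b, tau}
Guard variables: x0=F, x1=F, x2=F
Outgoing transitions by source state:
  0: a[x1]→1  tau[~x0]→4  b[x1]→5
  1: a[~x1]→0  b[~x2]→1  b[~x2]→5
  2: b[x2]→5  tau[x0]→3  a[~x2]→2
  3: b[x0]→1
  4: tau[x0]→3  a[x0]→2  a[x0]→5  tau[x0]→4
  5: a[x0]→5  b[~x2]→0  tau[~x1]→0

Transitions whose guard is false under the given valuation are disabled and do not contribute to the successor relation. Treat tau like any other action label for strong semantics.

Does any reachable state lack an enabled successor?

Reach set: {0,4}
  0: tau→4  [1 exit(s)]
  4: ∅  [deadlock]
trace reaching 4: tau

Answer: DEADLOCK at state 4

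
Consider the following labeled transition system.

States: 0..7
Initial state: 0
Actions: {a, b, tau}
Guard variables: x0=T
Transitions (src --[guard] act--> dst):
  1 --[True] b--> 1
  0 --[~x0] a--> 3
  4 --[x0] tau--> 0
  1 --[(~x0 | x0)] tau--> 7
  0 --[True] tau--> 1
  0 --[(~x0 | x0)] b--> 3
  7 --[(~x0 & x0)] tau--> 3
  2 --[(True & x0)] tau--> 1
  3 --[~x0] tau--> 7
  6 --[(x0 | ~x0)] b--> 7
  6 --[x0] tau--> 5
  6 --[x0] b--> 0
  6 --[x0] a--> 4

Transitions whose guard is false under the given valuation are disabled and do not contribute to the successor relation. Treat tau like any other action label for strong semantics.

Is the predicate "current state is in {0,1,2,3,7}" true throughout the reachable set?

Answer: INVARIANT HOLDS

Working:
Safe = {0,1,2,3,7}
R = {0,1,3,7}
  0: ok
  1: ok
  3: ok
  7: ok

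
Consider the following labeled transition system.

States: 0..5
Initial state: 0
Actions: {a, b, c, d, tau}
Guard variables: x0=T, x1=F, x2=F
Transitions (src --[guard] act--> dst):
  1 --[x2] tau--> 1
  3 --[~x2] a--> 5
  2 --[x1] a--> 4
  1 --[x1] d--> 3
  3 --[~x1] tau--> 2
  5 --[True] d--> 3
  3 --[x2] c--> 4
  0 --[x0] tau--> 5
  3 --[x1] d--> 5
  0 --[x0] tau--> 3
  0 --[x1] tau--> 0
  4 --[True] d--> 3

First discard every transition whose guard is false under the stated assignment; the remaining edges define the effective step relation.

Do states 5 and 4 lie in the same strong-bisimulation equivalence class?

Answer: BISIMILAR

Working:
Bisimulation quotient by refinement:
  round 0: {{0,1,2,3,4,5}}
  round 1: {{0},{1,2},{3},{4,5}}
stable after 2 split(s): 4 block(s)
5∈{4,5}, 4∈{4,5}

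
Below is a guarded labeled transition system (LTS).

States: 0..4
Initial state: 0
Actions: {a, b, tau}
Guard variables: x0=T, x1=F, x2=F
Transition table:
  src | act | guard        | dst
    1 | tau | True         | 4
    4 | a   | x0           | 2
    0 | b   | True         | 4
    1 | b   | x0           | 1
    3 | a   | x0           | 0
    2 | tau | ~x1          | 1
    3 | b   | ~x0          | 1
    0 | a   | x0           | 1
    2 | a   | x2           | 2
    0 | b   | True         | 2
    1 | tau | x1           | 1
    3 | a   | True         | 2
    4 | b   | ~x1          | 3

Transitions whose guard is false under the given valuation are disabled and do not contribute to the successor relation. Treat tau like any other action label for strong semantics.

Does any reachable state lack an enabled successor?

Answer: DEADLOCK-FREE

Working:
Reachable = {0,1,2,3,4}
  0: a→1  b→2  b→4  [3 exit(s)]
  1: b→1  tau→4  [2 exit(s)]
  2: tau→1  [1 exit(s)]
  3: a→0  a→2  [2 exit(s)]
  4: a→2  b→3  [2 exit(s)]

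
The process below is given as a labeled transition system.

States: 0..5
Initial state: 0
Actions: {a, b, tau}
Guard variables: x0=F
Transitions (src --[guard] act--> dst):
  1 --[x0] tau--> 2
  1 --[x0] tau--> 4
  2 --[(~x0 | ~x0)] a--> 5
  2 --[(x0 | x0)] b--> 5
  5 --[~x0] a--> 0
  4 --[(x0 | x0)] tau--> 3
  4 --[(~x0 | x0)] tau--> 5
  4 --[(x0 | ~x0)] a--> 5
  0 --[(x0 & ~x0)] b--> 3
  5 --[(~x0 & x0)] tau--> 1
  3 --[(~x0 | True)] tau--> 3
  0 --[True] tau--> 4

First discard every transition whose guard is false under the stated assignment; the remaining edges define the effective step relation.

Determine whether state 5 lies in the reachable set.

Answer: REACHABLE

Working:
Guard filter leaves 6 enabled edge(s).
L0 = {0}
L1 = {4}  now seen {0,4}
L2 = {5}  now seen {0,4,5}
Reach set: {0,4,5}
Path to 5: tau·tau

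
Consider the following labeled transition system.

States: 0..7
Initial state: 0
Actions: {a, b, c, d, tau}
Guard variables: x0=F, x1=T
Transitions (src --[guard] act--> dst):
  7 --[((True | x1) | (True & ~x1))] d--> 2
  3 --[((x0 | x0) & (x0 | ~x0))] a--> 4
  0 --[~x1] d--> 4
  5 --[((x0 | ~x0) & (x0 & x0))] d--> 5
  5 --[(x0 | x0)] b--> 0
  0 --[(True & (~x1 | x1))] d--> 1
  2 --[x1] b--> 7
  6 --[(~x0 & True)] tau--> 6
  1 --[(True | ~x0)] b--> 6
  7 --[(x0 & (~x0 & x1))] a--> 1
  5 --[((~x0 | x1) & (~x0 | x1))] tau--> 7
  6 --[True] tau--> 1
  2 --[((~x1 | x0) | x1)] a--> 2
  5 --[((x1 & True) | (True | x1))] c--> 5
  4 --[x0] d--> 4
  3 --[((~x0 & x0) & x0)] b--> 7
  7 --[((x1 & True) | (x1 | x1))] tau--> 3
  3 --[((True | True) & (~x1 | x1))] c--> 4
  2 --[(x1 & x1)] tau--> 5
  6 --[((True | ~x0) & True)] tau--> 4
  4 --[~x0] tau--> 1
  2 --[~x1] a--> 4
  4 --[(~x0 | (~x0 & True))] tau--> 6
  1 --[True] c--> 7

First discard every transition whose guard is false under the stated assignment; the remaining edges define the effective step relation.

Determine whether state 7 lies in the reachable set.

16 transition(s) survive guard evaluation.
depth 0: {0}
depth 1: {1}  cumulative {0,1}
depth 2: {6,7}  cumulative {0,1,6,7}
depth 3: {2,3,4}  cumulative {0,1,2,3,4,6,7}
depth 4: {5}  cumulative {0,1,2,3,4,5,6,7}
Reach set: {0,1,2,3,4,5,6,7}
trace reaching 7: d·c

Answer: REACHABLE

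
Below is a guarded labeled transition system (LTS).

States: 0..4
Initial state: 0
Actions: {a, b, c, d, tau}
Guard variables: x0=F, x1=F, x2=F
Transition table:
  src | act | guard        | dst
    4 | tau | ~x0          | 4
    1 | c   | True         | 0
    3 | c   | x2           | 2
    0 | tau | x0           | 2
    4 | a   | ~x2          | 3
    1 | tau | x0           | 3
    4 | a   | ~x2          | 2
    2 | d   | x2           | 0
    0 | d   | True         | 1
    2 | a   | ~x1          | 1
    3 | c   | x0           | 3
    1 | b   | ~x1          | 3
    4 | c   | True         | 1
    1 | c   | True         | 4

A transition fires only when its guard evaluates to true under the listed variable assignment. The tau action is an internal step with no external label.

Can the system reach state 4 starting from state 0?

Guard filter leaves 9 enabled edge(s).
L0 = {0}
L1 = {1}  now seen {0,1}
L2 = {3,4}  now seen {0,1,3,4}
L3 = {2}  now seen {0,1,2,3,4}
Reach set: {0,1,2,3,4}
trace reaching 4: d·c

Answer: REACHABLE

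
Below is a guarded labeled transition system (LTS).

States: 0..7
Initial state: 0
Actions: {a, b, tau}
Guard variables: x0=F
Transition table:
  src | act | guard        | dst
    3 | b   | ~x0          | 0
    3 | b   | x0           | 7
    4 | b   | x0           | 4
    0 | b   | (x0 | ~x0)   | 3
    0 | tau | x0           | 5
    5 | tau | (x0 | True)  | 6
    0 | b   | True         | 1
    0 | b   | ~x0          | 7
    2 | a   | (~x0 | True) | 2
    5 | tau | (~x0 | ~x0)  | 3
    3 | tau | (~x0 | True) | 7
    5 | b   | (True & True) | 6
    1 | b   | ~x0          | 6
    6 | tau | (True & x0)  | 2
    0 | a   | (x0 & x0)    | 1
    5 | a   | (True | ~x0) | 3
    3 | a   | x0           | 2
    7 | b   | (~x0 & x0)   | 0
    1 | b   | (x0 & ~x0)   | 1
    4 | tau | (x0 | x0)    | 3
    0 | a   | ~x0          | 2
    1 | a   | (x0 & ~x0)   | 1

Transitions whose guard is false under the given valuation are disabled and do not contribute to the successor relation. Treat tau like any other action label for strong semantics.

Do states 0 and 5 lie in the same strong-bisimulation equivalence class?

Bisimulation quotient by refinement:
  round 0: {{0,1,2,3,4,5,6,7}}
  round 1: {{0},{1},{2},{3},{4,6,7},{5}}
stable after 2 split(s): 6 block(s)
[0]={0}  [5]={5}

Answer: NOT BISIMILAR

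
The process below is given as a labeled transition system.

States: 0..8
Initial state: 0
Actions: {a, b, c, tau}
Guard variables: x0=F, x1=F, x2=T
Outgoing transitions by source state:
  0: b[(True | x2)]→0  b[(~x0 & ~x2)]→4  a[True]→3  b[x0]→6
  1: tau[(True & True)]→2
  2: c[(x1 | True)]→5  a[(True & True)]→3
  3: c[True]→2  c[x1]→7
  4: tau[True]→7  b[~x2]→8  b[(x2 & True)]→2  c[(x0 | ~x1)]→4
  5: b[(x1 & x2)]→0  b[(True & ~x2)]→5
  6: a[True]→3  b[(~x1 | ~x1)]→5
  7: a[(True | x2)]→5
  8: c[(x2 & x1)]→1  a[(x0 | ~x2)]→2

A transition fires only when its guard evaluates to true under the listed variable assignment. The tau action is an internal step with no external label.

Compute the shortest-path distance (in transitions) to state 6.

Breadth-first toward 6:
  L0 = {0}
  L1 = {3}
  L2 = {2}
  L3 = {5}
6 never appears.

Answer: UNREACHABLE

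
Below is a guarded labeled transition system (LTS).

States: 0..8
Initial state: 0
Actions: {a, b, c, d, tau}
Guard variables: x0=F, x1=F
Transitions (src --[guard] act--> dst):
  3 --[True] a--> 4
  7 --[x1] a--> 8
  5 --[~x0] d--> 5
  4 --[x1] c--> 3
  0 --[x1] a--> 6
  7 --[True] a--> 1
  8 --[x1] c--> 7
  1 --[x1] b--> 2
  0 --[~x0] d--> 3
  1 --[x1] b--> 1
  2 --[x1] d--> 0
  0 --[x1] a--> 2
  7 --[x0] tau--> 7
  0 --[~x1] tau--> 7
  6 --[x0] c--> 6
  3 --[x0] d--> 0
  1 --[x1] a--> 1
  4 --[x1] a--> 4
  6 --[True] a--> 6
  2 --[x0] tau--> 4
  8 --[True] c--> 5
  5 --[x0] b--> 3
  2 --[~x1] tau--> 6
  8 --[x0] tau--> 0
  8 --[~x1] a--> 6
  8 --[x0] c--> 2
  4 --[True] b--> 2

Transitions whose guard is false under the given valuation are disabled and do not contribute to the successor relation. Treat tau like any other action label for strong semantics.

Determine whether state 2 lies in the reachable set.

Answer: REACHABLE

Trace:
10 transition(s) survive guard evaluation.
Layer 0: {0}
Layer 1: {3,7}  total {0,3,7}
Layer 2: {1,4}  total {0,1,3,4,7}
Layer 3: {2}  total {0,1,2,3,4,7}
Layer 4: {6}  total {0,1,2,3,4,6,7}
R = {0,1,2,3,4,6,7}
trace reaching 2: d·a·b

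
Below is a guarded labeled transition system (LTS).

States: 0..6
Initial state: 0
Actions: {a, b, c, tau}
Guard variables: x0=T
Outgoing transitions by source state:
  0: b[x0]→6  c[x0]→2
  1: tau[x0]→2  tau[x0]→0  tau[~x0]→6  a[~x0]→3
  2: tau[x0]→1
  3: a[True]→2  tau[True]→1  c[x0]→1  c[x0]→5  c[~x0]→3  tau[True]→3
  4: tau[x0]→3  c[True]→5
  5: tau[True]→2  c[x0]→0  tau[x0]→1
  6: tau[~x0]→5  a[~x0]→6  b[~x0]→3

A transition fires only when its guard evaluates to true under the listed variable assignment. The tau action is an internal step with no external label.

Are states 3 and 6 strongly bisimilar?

Answer: NOT BISIMILAR

Trace:
Refine partition for ~:
  P[0] = {{0,1,2,3,4,5,6}}
  P[1] = {{0},{1,2},{3},{4,5},{6}}
  P[2] = {{0},{1},{2},{3},{4},{5},{6}}
stable after 3 split(s): 7 block(s)
[3]={3}  [6]={6}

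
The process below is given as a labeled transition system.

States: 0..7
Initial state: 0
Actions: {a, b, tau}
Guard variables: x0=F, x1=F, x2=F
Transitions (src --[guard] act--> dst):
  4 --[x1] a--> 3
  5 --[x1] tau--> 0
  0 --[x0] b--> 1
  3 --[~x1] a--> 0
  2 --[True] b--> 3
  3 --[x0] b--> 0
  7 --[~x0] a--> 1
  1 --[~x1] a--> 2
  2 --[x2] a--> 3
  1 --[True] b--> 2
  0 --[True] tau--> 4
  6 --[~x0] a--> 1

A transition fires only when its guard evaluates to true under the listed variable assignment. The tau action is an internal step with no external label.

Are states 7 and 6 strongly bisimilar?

Answer: BISIMILAR

Analysis:
Compute ~ classes (split until stable):
  round 0: {{0,1,2,3,4,5,6,7}}
  round 1: {{0},{1},{2},{3,6,7},{4,5}}
  round 2: {{0},{1},{2},{3},{4,5},{6,7}}
stable after 3 split(s): 6 block(s)
[7]={6,7}  [6]={6,7}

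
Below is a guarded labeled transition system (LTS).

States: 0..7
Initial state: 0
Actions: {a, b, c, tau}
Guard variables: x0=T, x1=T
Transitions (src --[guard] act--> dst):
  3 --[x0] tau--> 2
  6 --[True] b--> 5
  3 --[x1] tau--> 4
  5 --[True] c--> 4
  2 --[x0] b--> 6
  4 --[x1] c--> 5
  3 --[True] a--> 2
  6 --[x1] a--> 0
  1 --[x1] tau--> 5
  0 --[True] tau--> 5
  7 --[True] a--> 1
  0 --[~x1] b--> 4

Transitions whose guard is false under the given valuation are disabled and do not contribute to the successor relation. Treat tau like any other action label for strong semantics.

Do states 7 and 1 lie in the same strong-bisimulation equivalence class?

Answer: NOT BISIMILAR

Working:
Refine partition for ~:
  round 0: {{0,1,2,3,4,5,6,7}}
  round 1: {{0,1},{2},{3},{4,5},{6},{7}}
6 equivalence class(es) (converged in 2)
7∈{7}, 1∈{0,1}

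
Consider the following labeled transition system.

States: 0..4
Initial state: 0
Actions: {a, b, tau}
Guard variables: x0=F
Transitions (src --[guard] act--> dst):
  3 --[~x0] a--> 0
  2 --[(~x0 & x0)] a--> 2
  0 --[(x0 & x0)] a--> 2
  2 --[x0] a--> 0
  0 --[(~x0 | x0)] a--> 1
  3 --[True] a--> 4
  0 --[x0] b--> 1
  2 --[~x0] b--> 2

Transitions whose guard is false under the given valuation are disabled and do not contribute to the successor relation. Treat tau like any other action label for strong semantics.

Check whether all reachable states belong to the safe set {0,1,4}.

Allowed set {0,1,4}
Reachable = {0,1}
  0: ✓
  1: ✓

Answer: INVARIANT HOLDS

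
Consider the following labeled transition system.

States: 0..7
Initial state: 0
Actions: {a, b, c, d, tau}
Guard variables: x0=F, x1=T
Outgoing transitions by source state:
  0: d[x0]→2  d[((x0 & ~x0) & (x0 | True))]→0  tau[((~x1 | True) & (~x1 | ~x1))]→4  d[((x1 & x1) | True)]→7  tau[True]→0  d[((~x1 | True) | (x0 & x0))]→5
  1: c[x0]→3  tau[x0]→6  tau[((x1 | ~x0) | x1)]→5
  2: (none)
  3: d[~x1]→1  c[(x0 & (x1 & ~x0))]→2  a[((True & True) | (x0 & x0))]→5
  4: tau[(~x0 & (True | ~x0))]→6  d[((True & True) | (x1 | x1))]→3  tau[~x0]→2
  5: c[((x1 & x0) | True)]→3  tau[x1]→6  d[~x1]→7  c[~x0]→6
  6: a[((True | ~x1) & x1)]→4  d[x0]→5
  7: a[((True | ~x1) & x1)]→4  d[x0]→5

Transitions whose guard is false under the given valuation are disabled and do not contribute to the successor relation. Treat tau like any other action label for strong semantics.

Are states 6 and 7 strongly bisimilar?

Answer: BISIMILAR

Analysis:
Bisimulation quotient by refinement:
  round 0: {{0,1,2,3,4,5,6,7}}
  round 1: {{0,4},{1},{2},{3,6,7},{5}}
  round 2: {{0},{1},{2},{3},{4},{5},{6,7}}
7 equivalence class(es) (converged in 3)
[6]={6,7}  [7]={6,7}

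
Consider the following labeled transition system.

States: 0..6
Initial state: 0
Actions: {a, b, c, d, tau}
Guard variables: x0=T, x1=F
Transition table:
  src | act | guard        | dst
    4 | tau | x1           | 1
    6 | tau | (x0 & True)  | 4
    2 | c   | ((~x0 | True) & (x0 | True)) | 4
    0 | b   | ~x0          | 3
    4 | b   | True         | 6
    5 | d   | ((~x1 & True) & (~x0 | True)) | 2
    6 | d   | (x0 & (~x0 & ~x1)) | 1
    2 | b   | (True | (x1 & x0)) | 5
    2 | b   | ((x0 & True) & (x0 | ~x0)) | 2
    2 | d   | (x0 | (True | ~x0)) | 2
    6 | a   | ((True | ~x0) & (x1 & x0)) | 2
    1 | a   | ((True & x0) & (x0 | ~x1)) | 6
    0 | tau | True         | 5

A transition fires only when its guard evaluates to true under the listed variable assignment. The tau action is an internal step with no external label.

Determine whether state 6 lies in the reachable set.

Guard filter leaves 9 enabled edge(s).
L0 = {0}
L1 = {5}  now seen {0,5}
L2 = {2}  now seen {0,2,5}
L3 = {4}  now seen {0,2,4,5}
L4 = {6}  now seen {0,2,4,5,6}
R = {0,2,4,5,6}
Path to 6: tau·d·c·b

Answer: REACHABLE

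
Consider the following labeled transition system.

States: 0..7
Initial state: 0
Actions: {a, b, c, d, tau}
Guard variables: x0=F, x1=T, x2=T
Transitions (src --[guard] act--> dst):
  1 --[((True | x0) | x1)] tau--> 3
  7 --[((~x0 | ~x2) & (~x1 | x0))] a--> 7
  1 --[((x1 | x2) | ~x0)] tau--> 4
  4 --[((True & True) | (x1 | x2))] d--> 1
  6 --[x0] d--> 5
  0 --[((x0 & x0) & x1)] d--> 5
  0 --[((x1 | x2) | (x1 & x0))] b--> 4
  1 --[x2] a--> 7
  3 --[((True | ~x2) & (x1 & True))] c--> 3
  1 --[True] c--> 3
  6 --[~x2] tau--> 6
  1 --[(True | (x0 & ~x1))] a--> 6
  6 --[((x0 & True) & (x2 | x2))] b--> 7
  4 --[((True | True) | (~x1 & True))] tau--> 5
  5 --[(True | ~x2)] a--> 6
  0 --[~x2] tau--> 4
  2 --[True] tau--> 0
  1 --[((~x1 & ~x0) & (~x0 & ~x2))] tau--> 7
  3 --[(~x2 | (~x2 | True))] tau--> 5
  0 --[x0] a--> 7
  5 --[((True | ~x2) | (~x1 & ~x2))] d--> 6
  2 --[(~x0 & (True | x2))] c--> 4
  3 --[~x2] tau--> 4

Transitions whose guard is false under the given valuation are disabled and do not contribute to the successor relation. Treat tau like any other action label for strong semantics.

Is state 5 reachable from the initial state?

Answer: REACHABLE

Working:
Guard filter leaves 14 enabled edge(s).
L0 = {0}
L1 = {4}  now seen {0,4}
L2 = {1,5}  now seen {0,1,4,5}
L3 = {3,6,7}  now seen {0,1,3,4,5,6,7}
Reachable = {0,1,3,4,5,6,7}
trace reaching 5: b·tau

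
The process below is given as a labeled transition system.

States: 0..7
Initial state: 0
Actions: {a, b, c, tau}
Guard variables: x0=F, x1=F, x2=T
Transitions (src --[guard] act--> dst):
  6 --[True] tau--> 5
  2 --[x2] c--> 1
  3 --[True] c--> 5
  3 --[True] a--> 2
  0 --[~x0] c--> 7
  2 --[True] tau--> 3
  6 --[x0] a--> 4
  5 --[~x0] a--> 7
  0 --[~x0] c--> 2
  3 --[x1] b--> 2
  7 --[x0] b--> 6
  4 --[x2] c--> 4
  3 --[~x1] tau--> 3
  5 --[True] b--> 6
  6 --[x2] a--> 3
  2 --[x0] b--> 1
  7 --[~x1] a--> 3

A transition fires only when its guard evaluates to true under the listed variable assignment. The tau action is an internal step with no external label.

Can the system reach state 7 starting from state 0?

After dropping false guards: 13 live edges.
L0 = {0}
L1 = {2,7}  now seen {0,2,7}
L2 = {1,3}  now seen {0,1,2,3,7}
L3 = {5}  now seen {0,1,2,3,5,7}
L4 = {6}  now seen {0,1,2,3,5,6,7}
Reachable = {0,1,2,3,5,6,7}
witness 7: c

Answer: REACHABLE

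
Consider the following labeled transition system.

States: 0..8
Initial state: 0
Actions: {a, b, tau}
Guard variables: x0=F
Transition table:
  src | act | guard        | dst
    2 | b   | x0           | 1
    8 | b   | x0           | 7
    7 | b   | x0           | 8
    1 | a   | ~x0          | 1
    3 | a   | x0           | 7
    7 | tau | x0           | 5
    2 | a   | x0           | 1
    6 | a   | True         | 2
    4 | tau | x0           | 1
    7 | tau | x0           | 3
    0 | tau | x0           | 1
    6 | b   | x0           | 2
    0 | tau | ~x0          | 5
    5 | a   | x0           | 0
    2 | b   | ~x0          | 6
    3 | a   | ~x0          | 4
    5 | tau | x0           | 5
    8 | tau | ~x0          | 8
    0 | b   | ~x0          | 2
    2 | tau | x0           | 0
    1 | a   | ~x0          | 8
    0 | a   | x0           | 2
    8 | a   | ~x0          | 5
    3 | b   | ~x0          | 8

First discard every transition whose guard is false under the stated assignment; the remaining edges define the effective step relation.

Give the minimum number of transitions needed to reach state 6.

Layered search for 6:
  Layer 0: {0}
  Layer 1: {2,5}
  Layer 2: {6}
first hit 6 at d=2 via b·b

Answer: 2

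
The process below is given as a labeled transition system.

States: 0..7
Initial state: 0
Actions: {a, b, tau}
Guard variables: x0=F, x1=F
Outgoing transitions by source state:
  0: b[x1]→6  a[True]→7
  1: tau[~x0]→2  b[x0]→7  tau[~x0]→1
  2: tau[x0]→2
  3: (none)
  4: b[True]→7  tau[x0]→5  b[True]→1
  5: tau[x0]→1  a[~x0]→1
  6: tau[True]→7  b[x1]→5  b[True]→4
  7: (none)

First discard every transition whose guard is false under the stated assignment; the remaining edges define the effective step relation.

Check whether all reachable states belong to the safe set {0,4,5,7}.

Answer: INVARIANT HOLDS

Analysis:
Safe = {0,4,5,7}
R = {0,7}
  0: ok
  7: ok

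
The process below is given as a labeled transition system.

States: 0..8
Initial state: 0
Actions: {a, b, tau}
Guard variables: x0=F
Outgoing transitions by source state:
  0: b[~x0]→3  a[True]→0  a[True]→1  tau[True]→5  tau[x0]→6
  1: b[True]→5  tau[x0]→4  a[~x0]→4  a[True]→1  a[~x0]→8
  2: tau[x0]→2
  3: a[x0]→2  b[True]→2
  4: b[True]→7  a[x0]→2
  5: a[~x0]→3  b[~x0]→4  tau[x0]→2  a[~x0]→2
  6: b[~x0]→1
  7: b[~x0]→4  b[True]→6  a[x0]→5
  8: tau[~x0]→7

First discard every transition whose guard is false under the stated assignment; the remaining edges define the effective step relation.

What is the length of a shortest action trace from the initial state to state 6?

Layered search for 6:
  Layer 0: {0}
  Layer 1: {1,3,5}
  Layer 2: {2,4,8}
  Layer 3: {7}
  Layer 4: {6}
depth(6)=4, e.g. a·a·b·b

Answer: 4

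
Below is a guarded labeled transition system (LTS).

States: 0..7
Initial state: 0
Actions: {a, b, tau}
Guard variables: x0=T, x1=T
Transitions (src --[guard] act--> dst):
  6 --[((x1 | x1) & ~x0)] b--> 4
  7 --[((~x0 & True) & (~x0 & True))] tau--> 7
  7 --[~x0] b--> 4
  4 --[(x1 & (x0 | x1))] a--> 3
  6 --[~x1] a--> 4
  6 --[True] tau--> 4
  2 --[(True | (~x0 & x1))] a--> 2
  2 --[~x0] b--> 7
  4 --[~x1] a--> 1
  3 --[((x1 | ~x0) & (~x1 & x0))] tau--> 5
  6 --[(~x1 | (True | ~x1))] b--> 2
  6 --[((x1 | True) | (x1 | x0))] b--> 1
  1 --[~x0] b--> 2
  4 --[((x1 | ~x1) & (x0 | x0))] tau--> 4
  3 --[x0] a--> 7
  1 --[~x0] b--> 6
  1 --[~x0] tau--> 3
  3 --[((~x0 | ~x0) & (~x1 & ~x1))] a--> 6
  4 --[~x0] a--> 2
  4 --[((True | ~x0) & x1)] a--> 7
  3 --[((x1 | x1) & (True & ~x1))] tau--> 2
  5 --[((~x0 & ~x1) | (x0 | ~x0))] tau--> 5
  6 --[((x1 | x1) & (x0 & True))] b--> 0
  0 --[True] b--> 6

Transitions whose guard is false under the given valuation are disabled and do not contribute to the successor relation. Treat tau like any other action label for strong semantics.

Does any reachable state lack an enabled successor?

Answer: DEADLOCK at state 1

Trace:
R = {0,1,2,3,4,6,7}
  0: b→6  [deg 1]
  1: ∅  [no exit]
  2: a→2  [deg 1]
  3: a→7  [deg 1]
  4: a→3  a→7  tau→4  [deg 3]
  6: b→0  b→1  b→2  tau→4  [deg 4]
  7: ∅  [no exit]
Path to 1: b·b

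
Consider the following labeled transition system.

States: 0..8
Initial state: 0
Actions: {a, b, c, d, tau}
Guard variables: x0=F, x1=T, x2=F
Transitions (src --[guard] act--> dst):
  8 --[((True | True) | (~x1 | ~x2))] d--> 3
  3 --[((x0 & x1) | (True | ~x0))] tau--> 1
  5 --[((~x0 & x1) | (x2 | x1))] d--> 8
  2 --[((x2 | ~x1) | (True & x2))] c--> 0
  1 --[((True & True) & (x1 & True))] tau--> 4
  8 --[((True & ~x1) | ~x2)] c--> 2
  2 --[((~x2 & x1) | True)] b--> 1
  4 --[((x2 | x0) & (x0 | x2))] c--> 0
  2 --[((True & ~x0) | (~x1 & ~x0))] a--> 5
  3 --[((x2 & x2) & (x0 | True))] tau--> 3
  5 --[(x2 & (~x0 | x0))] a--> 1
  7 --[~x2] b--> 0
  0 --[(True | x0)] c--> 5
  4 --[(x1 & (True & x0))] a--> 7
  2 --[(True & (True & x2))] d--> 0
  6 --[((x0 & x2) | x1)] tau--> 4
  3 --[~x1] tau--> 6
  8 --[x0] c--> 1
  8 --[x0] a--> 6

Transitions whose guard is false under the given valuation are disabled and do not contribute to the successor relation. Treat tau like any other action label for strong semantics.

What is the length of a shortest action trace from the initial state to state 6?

BFS to 6:
  Layer 0: {0}
  Layer 1: {5}
  Layer 2: {8}
  Layer 3: {2,3}
  Layer 4: {1}
  Layer 5: {4}
6 never appears.

Answer: UNREACHABLE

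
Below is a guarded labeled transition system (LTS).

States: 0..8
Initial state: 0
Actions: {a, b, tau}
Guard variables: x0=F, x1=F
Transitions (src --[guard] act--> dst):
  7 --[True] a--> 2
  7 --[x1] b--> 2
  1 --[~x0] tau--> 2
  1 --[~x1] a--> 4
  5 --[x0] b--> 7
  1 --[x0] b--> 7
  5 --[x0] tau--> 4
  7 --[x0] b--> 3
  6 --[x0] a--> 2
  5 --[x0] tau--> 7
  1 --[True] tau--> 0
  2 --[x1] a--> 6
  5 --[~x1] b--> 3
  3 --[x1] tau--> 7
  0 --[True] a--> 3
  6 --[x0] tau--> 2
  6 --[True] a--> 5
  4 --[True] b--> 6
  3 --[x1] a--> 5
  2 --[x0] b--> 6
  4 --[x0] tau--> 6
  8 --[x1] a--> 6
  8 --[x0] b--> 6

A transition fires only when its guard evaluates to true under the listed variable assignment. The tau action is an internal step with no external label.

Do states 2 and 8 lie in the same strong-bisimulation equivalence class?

Answer: BISIMILAR

Working:
Bisimulation quotient by refinement:
  round 0: {{0,1,2,3,4,5,6,7,8}}
  round 1: {{0,6,7},{1},{2,3,8},{4,5}}
  round 2: {{0,7},{1},{2,3,8},{4},{5},{6}}
6 equivalence class(es) (converged in 3)
2∈{2,3,8}, 8∈{2,3,8}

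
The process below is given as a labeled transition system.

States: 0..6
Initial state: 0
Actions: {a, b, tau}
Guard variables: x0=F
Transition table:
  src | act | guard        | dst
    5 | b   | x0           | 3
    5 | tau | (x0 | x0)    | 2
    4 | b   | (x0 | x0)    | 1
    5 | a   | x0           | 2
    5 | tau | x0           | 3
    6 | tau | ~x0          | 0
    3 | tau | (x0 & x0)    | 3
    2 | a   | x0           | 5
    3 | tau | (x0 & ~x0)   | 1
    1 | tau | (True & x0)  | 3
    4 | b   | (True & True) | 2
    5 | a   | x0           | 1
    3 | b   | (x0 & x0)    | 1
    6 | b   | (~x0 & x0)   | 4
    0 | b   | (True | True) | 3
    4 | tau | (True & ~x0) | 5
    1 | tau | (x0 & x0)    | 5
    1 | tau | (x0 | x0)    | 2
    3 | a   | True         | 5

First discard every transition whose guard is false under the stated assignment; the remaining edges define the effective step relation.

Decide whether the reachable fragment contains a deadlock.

Answer: DEADLOCK at state 5

Trace:
R = {0,3,5}
  0: b→3  [deg 1]
  3: a→5  [deg 1]
  5: ∅  [deadlock]
Path to 5: b·a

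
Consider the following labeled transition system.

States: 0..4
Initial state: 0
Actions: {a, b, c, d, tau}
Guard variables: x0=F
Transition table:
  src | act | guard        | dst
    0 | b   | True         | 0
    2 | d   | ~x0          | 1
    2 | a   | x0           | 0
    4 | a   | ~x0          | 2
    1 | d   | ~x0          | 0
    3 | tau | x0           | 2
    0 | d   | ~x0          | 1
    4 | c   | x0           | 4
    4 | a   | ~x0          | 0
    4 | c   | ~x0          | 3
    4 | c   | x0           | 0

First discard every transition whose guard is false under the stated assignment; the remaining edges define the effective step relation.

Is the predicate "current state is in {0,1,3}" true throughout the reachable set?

Answer: INVARIANT HOLDS

Working:
Allowed set {0,1,3}
R = {0,1}
  0: safe
  1: safe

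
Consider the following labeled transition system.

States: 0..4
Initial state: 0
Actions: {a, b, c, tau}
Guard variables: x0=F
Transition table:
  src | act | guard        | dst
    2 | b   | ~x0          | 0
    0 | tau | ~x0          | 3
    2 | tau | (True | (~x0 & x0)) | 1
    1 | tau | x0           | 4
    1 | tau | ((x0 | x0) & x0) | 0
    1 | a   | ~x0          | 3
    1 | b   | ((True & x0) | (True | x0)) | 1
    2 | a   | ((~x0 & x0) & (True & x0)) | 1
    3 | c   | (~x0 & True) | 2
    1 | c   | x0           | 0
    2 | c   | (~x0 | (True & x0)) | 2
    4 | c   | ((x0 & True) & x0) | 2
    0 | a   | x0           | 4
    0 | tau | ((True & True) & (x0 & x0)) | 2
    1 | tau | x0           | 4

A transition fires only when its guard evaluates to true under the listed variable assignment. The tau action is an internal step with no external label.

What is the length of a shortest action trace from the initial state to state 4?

BFS to 4:
  depth 0: {0}
  depth 1: {3}
  depth 2: {2}
  depth 3: {1}
4 never appears.

Answer: UNREACHABLE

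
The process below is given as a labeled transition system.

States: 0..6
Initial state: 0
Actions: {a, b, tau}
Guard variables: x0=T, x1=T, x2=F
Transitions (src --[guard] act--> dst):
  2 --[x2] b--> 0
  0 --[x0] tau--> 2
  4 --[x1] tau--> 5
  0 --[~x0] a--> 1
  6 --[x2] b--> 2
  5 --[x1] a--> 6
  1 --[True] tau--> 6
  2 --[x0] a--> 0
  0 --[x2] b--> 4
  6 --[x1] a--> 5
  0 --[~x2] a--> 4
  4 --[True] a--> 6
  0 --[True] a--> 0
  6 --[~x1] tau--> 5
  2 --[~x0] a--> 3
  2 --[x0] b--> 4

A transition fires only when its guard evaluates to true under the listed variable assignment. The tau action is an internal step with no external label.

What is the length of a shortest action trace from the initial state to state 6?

BFS to 6:
  Layer 0: {0}
  Layer 1: {2,4}
  Layer 2: {5,6}
6 enters at depth 2; path a·a

Answer: 2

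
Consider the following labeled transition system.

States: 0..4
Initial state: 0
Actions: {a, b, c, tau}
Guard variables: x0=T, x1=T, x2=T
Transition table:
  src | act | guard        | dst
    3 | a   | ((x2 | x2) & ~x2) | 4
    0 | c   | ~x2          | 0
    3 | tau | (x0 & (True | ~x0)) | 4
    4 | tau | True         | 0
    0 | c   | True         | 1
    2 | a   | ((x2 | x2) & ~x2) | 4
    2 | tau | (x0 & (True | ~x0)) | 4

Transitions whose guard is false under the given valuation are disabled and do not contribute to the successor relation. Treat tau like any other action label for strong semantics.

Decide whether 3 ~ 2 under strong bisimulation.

Answer: BISIMILAR

Analysis:
Compute ~ classes (split until stable):
  round 0: {{0,1,2,3,4}}
  round 1: {{0},{1},{2,3,4}}
  round 2: {{0},{1},{2,3},{4}}
Fixed point at round 3; 4 class(es).
3∈{2,3}, 2∈{2,3}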